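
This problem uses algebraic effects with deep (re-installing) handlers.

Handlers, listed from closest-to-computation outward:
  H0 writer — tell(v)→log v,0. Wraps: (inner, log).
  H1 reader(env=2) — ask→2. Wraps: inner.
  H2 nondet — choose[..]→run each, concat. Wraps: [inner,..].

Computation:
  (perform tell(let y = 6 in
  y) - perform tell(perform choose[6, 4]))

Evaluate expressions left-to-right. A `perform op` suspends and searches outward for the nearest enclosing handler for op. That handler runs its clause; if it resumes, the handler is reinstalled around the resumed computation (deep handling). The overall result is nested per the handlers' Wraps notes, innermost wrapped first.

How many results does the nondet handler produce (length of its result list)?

Working:
tell(6) @ H0 ⇒ log+=6
choose[6, 4] @ H2
  branch[0] choose=6:
    tell(6) @ H0 ⇒ log+=6
    H0 returns (0, (6, 6))
    H1 returns (0, (6, 6))
    H2 returns [(0, (6, 6))]
  branch[1] choose=4:
    tell(4) @ H0 ⇒ log+=4
    H0 returns (0, (6, 4))
    H1 returns (0, (6, 4))
    H2 returns [(0, (6, 4))]
= [(0, (6, 6)), (0, (6, 4))]

Answer: 2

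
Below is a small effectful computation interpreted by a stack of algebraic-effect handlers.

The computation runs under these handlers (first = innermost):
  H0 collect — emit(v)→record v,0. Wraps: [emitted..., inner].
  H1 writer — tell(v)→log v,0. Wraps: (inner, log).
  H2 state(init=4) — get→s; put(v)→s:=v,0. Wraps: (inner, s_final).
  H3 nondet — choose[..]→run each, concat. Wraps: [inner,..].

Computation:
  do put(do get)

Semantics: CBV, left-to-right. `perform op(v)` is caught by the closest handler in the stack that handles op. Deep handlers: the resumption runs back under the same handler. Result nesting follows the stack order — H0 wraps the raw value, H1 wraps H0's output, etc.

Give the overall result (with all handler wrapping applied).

Evaluation trace:
get @ H2 ⇒ 4
put(4) @ H2 ⇒ s:=4
H0 returns [0]
H1 returns ([0], ())
H2 returns (([0], ()), 4)
H3 returns [(([0], ()), 4)]
= [(([0], ()), 4)]

Answer: [(([0], ()), 4)]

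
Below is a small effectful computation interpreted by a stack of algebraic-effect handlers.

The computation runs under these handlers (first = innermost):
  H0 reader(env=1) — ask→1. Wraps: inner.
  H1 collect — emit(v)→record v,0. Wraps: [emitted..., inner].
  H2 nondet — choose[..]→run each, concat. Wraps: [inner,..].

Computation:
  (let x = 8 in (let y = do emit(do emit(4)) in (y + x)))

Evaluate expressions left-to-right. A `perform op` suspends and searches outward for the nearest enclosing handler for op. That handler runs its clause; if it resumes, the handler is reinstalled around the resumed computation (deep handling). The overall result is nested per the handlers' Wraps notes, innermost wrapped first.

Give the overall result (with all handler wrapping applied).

Step-by-step:
emit(4) @ H1 ⇒ out+=4
emit(0) @ H1 ⇒ out+=0
H0 returns 8
H1 returns [4, 0, 8]
H2 returns [[4, 0, 8]]
= [[4, 0, 8]]

Answer: [[4, 0, 8]]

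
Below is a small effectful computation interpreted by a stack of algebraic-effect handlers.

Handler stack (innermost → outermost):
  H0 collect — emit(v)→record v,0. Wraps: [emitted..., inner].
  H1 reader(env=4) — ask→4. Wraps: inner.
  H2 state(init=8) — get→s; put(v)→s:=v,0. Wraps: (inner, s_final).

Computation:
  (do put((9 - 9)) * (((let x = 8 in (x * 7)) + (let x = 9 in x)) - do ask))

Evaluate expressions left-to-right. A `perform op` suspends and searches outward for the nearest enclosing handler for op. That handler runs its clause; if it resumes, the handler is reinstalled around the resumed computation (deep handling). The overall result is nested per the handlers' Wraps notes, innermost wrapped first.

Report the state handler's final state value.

Answer: 0

Working:
put(0) @ H2 ⇒ s:=0
ask @ H1 ⇒ 4
H0 returns [0]
H1 returns [0]
H2 returns ([0], 0)
= ([0], 0)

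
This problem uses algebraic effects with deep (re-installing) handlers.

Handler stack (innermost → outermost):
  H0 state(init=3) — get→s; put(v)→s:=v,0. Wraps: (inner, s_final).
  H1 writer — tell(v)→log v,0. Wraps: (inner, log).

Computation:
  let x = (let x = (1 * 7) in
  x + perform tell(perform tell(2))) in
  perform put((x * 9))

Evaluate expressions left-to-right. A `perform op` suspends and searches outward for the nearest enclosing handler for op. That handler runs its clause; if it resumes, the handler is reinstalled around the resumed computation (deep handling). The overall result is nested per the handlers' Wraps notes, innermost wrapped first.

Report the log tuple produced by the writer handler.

Answer: (2, 0)

Step-by-step:
tell(2) @ H1 ⇒ log+=2
tell(0) @ H1 ⇒ log+=0
put(63) @ H0 ⇒ s:=63
H0 returns (0, 63)
H1 returns ((0, 63), (2, 0))
= ((0, 63), (2, 0))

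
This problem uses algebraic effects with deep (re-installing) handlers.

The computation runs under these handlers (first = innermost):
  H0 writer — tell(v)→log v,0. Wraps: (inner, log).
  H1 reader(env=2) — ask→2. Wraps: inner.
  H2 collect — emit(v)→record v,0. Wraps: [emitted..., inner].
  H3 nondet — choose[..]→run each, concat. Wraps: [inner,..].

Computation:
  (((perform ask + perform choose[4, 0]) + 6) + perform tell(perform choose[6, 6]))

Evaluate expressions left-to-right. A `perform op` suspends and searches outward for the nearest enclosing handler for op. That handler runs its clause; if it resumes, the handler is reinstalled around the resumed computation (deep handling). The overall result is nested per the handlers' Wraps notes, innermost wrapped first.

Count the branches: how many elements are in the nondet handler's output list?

Step-by-step:
ask @ H1 ⇒ 2
choose[4, 0] @ H3
  branch[0] choose=4:
    choose[6, 6] @ H3
      branch[0] choose=6:
        tell(6) @ H0 ⇒ log+=6
        H0 returns (12, (6))
        H1 returns (12, (6))
        H2 returns [(12, (6))]
        H3 returns [[(12, (6))]]
      branch[1] choose=6:
        tell(6) @ H0 ⇒ log+=6
        H0 returns (12, (6))
        H1 returns (12, (6))
        H2 returns [(12, (6))]
        H3 returns [[(12, (6))]]
  branch[1] choose=0:
    choose[6, 6] @ H3
      branch[0] choose=6:
        tell(6) @ H0 ⇒ log+=6
        H0 returns (8, (6))
        H1 returns (8, (6))
        H2 returns [(8, (6))]
        H3 returns [[(8, (6))]]
      branch[1] choose=6:
        tell(6) @ H0 ⇒ log+=6
        H0 returns (8, (6))
        H1 returns (8, (6))
        H2 returns [(8, (6))]
        H3 returns [[(8, (6))]]
= [[(12, (6))], [(12, (6))], [(8, (6))], [(8, (6))]]

Answer: 4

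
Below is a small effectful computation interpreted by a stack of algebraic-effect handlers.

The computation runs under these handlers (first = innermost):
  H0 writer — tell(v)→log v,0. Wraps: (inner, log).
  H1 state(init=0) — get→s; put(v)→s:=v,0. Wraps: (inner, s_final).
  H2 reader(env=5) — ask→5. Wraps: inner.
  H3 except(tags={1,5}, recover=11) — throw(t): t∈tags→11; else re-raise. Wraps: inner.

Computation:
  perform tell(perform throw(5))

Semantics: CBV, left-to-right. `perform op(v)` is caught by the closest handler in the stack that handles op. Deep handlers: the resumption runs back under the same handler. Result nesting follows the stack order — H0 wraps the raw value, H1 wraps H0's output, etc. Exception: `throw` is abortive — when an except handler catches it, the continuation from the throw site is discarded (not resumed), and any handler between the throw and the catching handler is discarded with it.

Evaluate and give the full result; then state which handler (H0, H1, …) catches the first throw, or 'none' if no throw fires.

Step-by-step:
throw(5) @ H3 caught ⇒ 11
= 11

Answer: 11 ; first throw caught by: H3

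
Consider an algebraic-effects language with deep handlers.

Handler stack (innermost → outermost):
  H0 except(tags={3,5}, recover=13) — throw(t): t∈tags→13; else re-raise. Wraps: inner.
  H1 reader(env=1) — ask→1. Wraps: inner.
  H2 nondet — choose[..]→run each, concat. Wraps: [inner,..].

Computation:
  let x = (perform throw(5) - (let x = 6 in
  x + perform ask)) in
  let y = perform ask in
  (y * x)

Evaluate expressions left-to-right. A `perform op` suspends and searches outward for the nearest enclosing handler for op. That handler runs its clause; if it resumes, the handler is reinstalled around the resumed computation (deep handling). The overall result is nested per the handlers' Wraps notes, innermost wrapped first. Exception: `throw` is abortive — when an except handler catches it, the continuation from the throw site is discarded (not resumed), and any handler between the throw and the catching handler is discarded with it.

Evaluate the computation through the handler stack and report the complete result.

Working:
throw(5) @ H0 caught ⇒ 13
H1 returns 13
H2 returns [13]
= [13]

Answer: [13]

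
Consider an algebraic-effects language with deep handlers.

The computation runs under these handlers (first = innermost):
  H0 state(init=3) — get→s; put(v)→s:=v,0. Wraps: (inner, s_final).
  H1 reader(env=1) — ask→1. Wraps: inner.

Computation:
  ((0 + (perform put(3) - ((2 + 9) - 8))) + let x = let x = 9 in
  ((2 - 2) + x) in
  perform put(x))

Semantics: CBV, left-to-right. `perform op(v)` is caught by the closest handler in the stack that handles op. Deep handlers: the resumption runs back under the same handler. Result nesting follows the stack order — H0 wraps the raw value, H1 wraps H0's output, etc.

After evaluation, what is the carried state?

Answer: 9

Step-by-step:
put(3) @ H0 ⇒ s:=3
put(9) @ H0 ⇒ s:=9
H0 returns (-3, 9)
H1 returns (-3, 9)
= (-3, 9)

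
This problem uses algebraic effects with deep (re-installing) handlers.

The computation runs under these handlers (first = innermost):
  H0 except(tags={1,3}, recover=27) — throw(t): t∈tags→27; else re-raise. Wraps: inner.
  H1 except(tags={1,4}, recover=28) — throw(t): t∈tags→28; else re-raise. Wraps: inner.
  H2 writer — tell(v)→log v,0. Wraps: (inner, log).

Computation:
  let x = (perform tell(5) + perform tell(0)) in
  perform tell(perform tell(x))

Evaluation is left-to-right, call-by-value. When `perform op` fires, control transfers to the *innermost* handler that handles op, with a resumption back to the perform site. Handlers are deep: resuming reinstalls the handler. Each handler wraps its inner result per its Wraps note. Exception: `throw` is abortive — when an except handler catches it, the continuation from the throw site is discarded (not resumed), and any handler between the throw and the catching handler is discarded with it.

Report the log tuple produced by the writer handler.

Answer: (5, 0, 0, 0)

Evaluation trace:
tell(5) @ H2 ⇒ log+=5
tell(0) @ H2 ⇒ log+=0
tell(0) @ H2 ⇒ log+=0
tell(0) @ H2 ⇒ log+=0
H0 returns 0
H1 returns 0
H2 returns (0, (5, 0, 0, 0))
= (0, (5, 0, 0, 0))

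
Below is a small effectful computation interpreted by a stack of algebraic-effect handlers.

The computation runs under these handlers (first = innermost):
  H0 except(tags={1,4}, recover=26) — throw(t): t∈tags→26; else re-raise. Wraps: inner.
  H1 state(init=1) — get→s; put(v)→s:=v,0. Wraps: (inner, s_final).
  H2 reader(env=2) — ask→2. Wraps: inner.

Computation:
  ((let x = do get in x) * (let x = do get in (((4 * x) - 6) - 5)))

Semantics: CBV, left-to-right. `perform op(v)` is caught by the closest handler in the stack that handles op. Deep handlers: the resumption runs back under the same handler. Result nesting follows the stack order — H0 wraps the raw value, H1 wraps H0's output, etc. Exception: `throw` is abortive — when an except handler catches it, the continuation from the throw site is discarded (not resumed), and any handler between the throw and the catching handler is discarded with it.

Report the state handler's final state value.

Evaluation trace:
get @ H1 ⇒ 1
get @ H1 ⇒ 1
H0 returns -7
H1 returns (-7, 1)
H2 returns (-7, 1)
= (-7, 1)

Answer: 1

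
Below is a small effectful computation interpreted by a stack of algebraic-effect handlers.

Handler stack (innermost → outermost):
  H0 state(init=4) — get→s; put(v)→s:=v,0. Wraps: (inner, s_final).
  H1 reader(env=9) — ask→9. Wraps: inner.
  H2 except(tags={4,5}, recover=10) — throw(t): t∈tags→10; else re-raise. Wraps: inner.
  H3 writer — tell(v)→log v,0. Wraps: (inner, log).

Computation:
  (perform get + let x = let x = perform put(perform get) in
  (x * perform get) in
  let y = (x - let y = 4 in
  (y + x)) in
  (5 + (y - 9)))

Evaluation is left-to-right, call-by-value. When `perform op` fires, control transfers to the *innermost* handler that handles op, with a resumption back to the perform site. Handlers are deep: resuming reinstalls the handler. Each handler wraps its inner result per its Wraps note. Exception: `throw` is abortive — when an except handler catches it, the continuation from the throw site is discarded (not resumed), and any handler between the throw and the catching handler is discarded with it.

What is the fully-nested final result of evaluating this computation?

Evaluation trace:
get @ H0 ⇒ 4
get @ H0 ⇒ 4
put(4) @ H0 ⇒ s:=4
get @ H0 ⇒ 4
H0 returns (-4, 4)
H1 returns (-4, 4)
H2 returns (-4, 4)
H3 returns ((-4, 4), ())
= ((-4, 4), ())

Answer: ((-4, 4), ())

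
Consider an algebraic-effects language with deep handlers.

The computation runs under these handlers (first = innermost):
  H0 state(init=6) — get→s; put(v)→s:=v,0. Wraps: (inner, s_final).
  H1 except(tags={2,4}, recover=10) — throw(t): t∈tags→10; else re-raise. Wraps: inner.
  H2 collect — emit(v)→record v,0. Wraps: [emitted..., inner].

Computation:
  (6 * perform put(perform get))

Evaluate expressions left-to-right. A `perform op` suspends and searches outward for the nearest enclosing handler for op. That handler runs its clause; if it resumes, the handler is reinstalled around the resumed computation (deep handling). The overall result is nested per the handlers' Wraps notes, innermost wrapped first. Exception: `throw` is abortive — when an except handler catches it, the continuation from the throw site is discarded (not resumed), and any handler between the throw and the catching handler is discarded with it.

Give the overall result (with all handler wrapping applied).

Answer: [(0, 6)]

Step-by-step:
get @ H0 ⇒ 6
put(6) @ H0 ⇒ s:=6
H0 returns (0, 6)
H1 returns (0, 6)
H2 returns [(0, 6)]
= [(0, 6)]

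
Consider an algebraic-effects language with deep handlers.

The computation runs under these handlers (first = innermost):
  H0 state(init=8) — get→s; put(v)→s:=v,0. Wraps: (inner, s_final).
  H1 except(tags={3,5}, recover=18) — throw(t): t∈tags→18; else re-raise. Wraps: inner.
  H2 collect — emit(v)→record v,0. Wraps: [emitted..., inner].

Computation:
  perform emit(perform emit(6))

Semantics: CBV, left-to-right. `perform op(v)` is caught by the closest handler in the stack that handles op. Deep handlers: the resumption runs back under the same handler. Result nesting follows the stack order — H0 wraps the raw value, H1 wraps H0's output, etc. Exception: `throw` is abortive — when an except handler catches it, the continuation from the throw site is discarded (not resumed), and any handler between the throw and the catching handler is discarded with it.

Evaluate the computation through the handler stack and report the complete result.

Evaluation trace:
emit(6) @ H2 ⇒ out+=6
emit(0) @ H2 ⇒ out+=0
H0 returns (0, 8)
H1 returns (0, 8)
H2 returns [6, 0, (0, 8)]
= [6, 0, (0, 8)]

Answer: [6, 0, (0, 8)]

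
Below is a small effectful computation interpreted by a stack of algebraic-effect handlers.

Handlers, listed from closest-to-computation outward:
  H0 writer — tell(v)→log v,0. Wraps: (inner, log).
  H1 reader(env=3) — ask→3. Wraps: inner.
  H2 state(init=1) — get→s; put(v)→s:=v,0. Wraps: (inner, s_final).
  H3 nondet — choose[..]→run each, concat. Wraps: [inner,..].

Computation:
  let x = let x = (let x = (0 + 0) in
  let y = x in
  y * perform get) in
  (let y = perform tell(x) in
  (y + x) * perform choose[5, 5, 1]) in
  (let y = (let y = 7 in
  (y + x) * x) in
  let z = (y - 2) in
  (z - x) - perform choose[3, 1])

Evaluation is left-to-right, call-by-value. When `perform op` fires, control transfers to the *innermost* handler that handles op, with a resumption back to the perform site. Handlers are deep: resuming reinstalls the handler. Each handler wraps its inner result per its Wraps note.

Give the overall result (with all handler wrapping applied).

Evaluation trace:
get @ H2 ⇒ 1
tell(0) @ H0 ⇒ log+=0
choose[5, 5, 1] @ H3
  branch[0] choose=5:
    choose[3, 1] @ H3
      branch[0] choose=3:
        H0 returns (-5, (0))
        H1 returns (-5, (0))
        H2 returns ((-5, (0)), 1)
        H3 returns [((-5, (0)), 1)]
      branch[1] choose=1:
        H0 returns (-3, (0))
        H1 returns (-3, (0))
        H2 returns ((-3, (0)), 1)
        H3 returns [((-3, (0)), 1)]
  branch[1] choose=5:
    choose[3, 1] @ H3
      branch[0] choose=3:
        H0 returns (-5, (0))
        H1 returns (-5, (0))
        H2 returns ((-5, (0)), 1)
        H3 returns [((-5, (0)), 1)]
      branch[1] choose=1:
        H0 returns (-3, (0))
        H1 returns (-3, (0))
        H2 returns ((-3, (0)), 1)
        H3 returns [((-3, (0)), 1)]
  branch[2] choose=1:
    choose[3, 1] @ H3
      branch[0] choose=3:
        H0 returns (-5, (0))
        H1 returns (-5, (0))
        H2 returns ((-5, (0)), 1)
        H3 returns [((-5, (0)), 1)]
      branch[1] choose=1:
        H0 returns (-3, (0))
        H1 returns (-3, (0))
        H2 returns ((-3, (0)), 1)
        H3 returns [((-3, (0)), 1)]
= [((-5, (0)), 1), ((-3, (0)), 1), ((-5, (0)), 1), ((-3, (0)), 1), ((-5, (0)), 1), ((-3, (0)), 1)]

Answer: [((-5, (0)), 1), ((-3, (0)), 1), ((-5, (0)), 1), ((-3, (0)), 1), ((-5, (0)), 1), ((-3, (0)), 1)]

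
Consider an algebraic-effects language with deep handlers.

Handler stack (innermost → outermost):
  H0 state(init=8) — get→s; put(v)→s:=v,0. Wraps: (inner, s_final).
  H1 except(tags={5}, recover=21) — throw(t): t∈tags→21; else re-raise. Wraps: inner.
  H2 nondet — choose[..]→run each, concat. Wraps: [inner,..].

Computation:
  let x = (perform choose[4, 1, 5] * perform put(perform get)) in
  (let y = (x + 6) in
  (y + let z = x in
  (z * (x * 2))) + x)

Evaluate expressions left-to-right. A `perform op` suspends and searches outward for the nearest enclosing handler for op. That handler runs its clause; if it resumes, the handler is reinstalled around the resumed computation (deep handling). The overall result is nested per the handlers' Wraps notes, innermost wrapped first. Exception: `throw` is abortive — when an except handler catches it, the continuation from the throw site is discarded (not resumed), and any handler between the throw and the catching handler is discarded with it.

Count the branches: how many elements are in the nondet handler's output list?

Working:
choose[4, 1, 5] @ H2
  branch[0] choose=4:
    get @ H0 ⇒ 8
    put(8) @ H0 ⇒ s:=8
    H0 returns (6, 8)
    H1 returns (6, 8)
    H2 returns [(6, 8)]
  branch[1] choose=1:
    get @ H0 ⇒ 8
    put(8) @ H0 ⇒ s:=8
    H0 returns (6, 8)
    H1 returns (6, 8)
    H2 returns [(6, 8)]
  branch[2] choose=5:
    get @ H0 ⇒ 8
    put(8) @ H0 ⇒ s:=8
    H0 returns (6, 8)
    H1 returns (6, 8)
    H2 returns [(6, 8)]
= [(6, 8), (6, 8), (6, 8)]

Answer: 3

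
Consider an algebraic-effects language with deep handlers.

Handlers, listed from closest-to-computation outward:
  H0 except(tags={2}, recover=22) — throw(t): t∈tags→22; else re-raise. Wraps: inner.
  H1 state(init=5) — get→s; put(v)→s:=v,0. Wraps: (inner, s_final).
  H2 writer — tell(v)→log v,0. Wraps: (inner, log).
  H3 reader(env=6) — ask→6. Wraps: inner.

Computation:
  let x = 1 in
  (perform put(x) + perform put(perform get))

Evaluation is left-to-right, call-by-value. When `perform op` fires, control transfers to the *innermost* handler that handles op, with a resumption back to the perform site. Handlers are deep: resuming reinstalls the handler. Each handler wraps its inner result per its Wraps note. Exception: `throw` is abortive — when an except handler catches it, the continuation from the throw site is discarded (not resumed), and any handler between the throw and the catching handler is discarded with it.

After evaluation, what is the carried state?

Working:
put(1) @ H1 ⇒ s:=1
get @ H1 ⇒ 1
put(1) @ H1 ⇒ s:=1
H0 returns 0
H1 returns (0, 1)
H2 returns ((0, 1), ())
H3 returns ((0, 1), ())
= ((0, 1), ())

Answer: 1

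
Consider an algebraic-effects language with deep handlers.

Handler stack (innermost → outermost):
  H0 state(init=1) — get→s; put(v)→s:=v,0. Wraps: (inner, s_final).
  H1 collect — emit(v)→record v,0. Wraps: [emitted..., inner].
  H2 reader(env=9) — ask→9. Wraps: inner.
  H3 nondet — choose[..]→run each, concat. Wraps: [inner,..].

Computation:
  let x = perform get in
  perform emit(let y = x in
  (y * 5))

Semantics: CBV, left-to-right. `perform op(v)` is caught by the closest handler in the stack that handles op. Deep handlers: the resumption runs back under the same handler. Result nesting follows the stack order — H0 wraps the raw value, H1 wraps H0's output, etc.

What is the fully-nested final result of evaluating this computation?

Working:
get @ H0 ⇒ 1
emit(5) @ H1 ⇒ out+=5
H0 returns (0, 1)
H1 returns [5, (0, 1)]
H2 returns [5, (0, 1)]
H3 returns [[5, (0, 1)]]
= [[5, (0, 1)]]

Answer: [[5, (0, 1)]]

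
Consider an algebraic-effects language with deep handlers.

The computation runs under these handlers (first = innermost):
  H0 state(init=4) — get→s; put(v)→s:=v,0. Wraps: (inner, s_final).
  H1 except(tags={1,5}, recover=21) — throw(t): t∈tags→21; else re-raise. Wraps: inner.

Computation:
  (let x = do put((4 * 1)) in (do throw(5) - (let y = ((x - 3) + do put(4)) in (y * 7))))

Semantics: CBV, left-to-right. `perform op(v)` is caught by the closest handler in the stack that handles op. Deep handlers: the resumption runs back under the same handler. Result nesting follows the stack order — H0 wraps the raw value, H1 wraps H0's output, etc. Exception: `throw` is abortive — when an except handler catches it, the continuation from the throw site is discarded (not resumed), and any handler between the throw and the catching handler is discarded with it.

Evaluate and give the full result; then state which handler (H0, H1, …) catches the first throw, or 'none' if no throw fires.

Evaluation trace:
put(4) @ H0 ⇒ s:=4
throw(5) @ H1 caught ⇒ 21
= 21

Answer: 21 ; first throw caught by: H1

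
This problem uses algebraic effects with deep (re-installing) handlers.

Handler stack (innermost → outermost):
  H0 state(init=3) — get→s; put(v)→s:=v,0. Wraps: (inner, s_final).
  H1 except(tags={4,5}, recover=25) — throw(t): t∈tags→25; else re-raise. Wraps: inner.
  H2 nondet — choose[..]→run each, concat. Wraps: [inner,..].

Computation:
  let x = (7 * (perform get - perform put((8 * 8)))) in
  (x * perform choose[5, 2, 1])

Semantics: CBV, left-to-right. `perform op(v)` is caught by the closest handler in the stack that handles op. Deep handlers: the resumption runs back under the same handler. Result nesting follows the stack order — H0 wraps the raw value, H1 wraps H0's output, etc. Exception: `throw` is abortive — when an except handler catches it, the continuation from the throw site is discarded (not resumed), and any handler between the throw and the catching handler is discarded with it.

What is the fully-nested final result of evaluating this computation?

Evaluation trace:
get @ H0 ⇒ 3
put(64) @ H0 ⇒ s:=64
choose[5, 2, 1] @ H2
  branch[0] choose=5:
    H0 returns (105, 64)
    H1 returns (105, 64)
    H2 returns [(105, 64)]
  branch[1] choose=2:
    H0 returns (42, 64)
    H1 returns (42, 64)
    H2 returns [(42, 64)]
  branch[2] choose=1:
    H0 returns (21, 64)
    H1 returns (21, 64)
    H2 returns [(21, 64)]
= [(105, 64), (42, 64), (21, 64)]

Answer: [(105, 64), (42, 64), (21, 64)]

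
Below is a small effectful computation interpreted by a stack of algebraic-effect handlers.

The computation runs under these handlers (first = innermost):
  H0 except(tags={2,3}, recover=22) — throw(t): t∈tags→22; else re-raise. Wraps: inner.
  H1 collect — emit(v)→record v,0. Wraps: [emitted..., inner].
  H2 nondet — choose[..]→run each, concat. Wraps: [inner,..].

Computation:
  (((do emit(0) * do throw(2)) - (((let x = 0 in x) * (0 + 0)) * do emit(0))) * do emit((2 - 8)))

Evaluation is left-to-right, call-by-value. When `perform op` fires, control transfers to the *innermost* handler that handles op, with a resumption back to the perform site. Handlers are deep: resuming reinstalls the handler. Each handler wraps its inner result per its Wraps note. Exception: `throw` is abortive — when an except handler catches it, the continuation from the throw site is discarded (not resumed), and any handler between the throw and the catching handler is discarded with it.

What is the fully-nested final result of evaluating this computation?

Evaluation trace:
emit(0) @ H1 ⇒ out+=0
throw(2) @ H0 caught ⇒ 22
H1 returns [0, 22]
H2 returns [[0, 22]]
= [[0, 22]]

Answer: [[0, 22]]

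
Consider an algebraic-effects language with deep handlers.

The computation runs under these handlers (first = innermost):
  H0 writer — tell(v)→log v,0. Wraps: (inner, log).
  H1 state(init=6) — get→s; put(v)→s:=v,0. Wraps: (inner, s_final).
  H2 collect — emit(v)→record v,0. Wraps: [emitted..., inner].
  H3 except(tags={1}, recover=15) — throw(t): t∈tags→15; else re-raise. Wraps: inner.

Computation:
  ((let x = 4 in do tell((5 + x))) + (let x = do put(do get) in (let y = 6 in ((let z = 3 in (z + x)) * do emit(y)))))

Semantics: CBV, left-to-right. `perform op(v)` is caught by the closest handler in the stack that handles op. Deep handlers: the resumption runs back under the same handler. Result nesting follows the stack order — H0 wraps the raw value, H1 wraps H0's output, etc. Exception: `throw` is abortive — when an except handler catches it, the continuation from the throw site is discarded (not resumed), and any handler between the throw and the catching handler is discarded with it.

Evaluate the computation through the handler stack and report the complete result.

Evaluation trace:
tell(9) @ H0 ⇒ log+=9
get @ H1 ⇒ 6
put(6) @ H1 ⇒ s:=6
emit(6) @ H2 ⇒ out+=6
H0 returns (0, (9))
H1 returns ((0, (9)), 6)
H2 returns [6, ((0, (9)), 6)]
H3 returns [6, ((0, (9)), 6)]
= [6, ((0, (9)), 6)]

Answer: [6, ((0, (9)), 6)]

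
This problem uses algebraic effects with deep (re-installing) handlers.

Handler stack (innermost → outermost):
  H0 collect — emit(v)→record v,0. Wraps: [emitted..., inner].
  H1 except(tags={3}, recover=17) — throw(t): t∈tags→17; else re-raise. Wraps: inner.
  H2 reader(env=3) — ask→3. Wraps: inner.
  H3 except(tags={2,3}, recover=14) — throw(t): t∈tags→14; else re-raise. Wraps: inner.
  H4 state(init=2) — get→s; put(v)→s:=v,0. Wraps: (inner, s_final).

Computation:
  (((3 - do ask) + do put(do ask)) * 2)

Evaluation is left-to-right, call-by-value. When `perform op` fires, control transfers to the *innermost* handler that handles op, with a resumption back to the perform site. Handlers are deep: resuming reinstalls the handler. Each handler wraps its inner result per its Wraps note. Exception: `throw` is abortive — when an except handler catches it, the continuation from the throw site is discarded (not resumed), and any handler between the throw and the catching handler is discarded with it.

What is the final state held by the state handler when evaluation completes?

Working:
ask @ H2 ⇒ 3
ask @ H2 ⇒ 3
put(3) @ H4 ⇒ s:=3
H0 returns [0]
H1 returns [0]
H2 returns [0]
H3 returns [0]
H4 returns ([0], 3)
= ([0], 3)

Answer: 3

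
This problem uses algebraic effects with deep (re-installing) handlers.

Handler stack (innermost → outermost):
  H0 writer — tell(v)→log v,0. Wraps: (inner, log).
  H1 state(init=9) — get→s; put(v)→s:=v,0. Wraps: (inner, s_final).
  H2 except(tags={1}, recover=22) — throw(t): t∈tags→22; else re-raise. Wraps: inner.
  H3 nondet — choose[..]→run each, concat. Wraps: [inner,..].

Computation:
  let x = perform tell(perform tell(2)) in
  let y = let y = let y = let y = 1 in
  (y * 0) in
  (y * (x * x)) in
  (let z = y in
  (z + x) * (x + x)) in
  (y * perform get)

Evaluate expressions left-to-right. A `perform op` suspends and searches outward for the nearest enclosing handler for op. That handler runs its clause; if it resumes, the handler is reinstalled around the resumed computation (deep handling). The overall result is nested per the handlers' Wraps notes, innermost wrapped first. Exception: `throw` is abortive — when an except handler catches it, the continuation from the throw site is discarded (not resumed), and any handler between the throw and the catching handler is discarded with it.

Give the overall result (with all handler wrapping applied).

Answer: [((0, (2, 0)), 9)]

Step-by-step:
tell(2) @ H0 ⇒ log+=2
tell(0) @ H0 ⇒ log+=0
get @ H1 ⇒ 9
H0 returns (0, (2, 0))
H1 returns ((0, (2, 0)), 9)
H2 returns ((0, (2, 0)), 9)
H3 returns [((0, (2, 0)), 9)]
= [((0, (2, 0)), 9)]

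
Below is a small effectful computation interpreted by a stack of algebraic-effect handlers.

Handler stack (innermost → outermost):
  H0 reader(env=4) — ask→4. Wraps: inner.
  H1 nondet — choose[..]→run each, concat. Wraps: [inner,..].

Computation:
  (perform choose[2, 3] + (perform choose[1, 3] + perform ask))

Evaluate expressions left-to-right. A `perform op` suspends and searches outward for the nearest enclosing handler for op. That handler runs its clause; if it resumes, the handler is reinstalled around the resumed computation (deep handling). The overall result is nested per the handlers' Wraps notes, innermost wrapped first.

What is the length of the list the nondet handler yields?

Step-by-step:
choose[2, 3] @ H1
  branch[0] choose=2:
    choose[1, 3] @ H1
      branch[0] choose=1:
        ask @ H0 ⇒ 4
        H0 returns 7
        H1 returns [7]
      branch[1] choose=3:
        ask @ H0 ⇒ 4
        H0 returns 9
        H1 returns [9]
  branch[1] choose=3:
    choose[1, 3] @ H1
      branch[0] choose=1:
        ask @ H0 ⇒ 4
        H0 returns 8
        H1 returns [8]
      branch[1] choose=3:
        ask @ H0 ⇒ 4
        H0 returns 10
        H1 returns [10]
= [7, 9, 8, 10]

Answer: 4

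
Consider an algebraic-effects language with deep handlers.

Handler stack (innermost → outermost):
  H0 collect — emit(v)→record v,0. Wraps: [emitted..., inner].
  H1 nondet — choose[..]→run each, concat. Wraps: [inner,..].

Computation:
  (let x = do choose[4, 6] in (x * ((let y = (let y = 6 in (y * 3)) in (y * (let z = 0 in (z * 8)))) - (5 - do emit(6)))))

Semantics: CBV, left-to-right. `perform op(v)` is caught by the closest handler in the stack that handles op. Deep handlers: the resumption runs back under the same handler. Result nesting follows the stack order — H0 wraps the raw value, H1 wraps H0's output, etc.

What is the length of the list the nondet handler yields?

Answer: 2

Working:
choose[4, 6] @ H1
  branch[0] choose=4:
    emit(6) @ H0 ⇒ out+=6
    H0 returns [6, -20]
    H1 returns [[6, -20]]
  branch[1] choose=6:
    emit(6) @ H0 ⇒ out+=6
    H0 returns [6, -30]
    H1 returns [[6, -30]]
= [[6, -20], [6, -30]]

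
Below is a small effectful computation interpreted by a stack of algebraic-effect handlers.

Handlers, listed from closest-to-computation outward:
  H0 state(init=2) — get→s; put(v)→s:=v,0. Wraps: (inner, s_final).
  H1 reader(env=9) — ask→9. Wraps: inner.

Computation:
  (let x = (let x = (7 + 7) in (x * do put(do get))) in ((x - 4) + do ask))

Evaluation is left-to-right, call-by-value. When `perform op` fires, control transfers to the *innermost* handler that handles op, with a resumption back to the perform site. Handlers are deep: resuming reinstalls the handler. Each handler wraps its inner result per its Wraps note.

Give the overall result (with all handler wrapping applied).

Answer: (5, 2)

Working:
get @ H0 ⇒ 2
put(2) @ H0 ⇒ s:=2
ask @ H1 ⇒ 9
H0 returns (5, 2)
H1 returns (5, 2)
= (5, 2)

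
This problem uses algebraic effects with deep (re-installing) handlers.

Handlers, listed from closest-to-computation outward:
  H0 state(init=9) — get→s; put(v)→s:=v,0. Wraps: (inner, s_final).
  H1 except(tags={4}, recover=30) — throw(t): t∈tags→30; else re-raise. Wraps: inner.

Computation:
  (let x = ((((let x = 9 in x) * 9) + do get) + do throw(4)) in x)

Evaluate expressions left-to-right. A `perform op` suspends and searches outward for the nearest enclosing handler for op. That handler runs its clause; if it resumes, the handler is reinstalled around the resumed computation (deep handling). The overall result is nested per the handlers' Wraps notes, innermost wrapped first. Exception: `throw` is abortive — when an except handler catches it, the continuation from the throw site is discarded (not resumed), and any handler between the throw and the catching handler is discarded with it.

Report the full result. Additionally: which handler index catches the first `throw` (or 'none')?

Step-by-step:
get @ H0 ⇒ 9
throw(4) @ H1 caught ⇒ 30
= 30

Answer: 30 ; first throw caught by: H1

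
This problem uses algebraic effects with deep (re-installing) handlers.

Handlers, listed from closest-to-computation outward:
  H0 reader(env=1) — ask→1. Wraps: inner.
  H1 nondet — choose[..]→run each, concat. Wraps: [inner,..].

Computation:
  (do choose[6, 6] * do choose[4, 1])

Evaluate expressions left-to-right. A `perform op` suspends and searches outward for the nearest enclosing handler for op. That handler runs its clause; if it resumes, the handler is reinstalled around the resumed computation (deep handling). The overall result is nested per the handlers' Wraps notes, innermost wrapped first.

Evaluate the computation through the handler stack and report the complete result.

Step-by-step:
choose[6, 6] @ H1
  branch[0] choose=6:
    choose[4, 1] @ H1
      branch[0] choose=4:
        H0 returns 24
        H1 returns [24]
      branch[1] choose=1:
        H0 returns 6
        H1 returns [6]
  branch[1] choose=6:
    choose[4, 1] @ H1
      branch[0] choose=4:
        H0 returns 24
        H1 returns [24]
      branch[1] choose=1:
        H0 returns 6
        H1 returns [6]
= [24, 6, 24, 6]

Answer: [24, 6, 24, 6]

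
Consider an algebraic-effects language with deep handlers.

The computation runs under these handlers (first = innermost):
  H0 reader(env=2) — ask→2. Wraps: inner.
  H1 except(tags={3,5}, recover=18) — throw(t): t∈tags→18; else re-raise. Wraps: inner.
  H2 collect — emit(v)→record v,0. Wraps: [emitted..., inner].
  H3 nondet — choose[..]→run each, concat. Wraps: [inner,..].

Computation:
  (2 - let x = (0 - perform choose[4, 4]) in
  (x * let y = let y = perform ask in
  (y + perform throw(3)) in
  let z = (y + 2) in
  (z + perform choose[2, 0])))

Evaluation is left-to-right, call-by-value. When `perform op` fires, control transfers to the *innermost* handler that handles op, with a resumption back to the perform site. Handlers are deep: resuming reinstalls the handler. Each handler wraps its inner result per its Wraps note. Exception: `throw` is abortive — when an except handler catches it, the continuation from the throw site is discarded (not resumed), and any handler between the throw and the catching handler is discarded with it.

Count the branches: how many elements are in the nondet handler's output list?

Answer: 2

Step-by-step:
choose[4, 4] @ H3
  branch[0] choose=4:
    ask @ H0 ⇒ 2
    throw(3) @ H1 caught ⇒ 18
    H2 returns [18]
    H3 returns [[18]]
  branch[1] choose=4:
    ask @ H0 ⇒ 2
    throw(3) @ H1 caught ⇒ 18
    H2 returns [18]
    H3 returns [[18]]
= [[18], [18]]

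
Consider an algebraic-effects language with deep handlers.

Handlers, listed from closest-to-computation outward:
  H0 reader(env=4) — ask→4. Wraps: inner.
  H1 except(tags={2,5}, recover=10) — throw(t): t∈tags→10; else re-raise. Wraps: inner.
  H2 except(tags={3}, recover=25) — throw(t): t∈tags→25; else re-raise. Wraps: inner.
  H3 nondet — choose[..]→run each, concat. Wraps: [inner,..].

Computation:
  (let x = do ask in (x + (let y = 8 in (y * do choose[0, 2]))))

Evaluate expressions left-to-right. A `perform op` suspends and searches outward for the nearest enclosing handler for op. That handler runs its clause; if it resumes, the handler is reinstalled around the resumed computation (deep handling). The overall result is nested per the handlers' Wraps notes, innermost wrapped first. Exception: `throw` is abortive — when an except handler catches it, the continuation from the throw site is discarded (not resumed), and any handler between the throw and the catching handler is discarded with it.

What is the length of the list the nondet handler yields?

Answer: 2

Working:
ask @ H0 ⇒ 4
choose[0, 2] @ H3
  branch[0] choose=0:
    H0 returns 4
    H1 returns 4
    H2 returns 4
    H3 returns [4]
  branch[1] choose=2:
    H0 returns 20
    H1 returns 20
    H2 returns 20
    H3 returns [20]
= [4, 20]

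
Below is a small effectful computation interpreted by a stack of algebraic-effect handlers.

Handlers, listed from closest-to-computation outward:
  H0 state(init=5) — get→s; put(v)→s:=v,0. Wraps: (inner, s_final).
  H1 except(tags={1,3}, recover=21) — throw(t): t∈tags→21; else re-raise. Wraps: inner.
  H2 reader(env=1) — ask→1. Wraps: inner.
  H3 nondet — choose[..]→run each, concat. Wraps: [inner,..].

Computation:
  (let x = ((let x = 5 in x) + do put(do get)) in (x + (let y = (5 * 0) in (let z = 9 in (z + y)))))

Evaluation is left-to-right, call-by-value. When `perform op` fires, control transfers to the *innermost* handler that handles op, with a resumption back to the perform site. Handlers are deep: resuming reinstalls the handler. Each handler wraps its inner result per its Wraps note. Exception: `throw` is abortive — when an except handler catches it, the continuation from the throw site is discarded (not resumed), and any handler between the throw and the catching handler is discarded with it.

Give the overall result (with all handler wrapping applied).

Step-by-step:
get @ H0 ⇒ 5
put(5) @ H0 ⇒ s:=5
H0 returns (14, 5)
H1 returns (14, 5)
H2 returns (14, 5)
H3 returns [(14, 5)]
= [(14, 5)]

Answer: [(14, 5)]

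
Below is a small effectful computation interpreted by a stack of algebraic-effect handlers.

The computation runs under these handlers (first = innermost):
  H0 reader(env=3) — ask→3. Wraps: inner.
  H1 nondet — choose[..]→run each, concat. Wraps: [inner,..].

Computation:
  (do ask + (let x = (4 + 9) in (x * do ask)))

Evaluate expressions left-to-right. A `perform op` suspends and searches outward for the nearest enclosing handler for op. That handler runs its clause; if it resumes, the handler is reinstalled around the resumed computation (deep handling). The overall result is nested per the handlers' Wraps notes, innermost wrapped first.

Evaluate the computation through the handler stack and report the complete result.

Evaluation trace:
ask @ H0 ⇒ 3
ask @ H0 ⇒ 3
H0 returns 42
H1 returns [42]
= [42]

Answer: [42]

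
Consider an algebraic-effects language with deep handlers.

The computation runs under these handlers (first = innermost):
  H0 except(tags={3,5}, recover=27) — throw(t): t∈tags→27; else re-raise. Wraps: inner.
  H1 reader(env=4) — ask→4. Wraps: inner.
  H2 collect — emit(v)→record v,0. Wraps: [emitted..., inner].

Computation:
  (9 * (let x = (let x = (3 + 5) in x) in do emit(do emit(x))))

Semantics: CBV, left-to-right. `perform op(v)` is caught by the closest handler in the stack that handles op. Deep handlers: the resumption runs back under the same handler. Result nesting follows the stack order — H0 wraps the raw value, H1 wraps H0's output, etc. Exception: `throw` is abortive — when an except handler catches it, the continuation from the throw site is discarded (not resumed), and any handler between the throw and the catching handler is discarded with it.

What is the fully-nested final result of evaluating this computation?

Evaluation trace:
emit(8) @ H2 ⇒ out+=8
emit(0) @ H2 ⇒ out+=0
H0 returns 0
H1 returns 0
H2 returns [8, 0, 0]
= [8, 0, 0]

Answer: [8, 0, 0]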